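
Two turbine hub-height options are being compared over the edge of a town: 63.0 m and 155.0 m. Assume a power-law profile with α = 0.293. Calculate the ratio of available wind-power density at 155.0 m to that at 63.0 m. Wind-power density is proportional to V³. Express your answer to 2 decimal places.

Speed ratio: V_B/V_A = (z_B/z_A)^α = (155.0/63.0)^0.293 = (2.4603)^0.293 = 1.30185
Power-density ratio: P_B/P_A = (V_B/V_A)³ = (1.30185)³ = 2.20638

2.21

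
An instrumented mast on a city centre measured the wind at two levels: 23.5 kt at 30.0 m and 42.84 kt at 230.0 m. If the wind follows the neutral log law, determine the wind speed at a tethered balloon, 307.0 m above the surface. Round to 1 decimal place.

45.6 kt

Log law: V ∝ ln(z/z₀). From the pair, with r = V₁/V₂ = 0.54855,
ln z₀ = (ln z₁ − r·ln z₂)/(1 − r) = (3.4012 − 0.54855×5.4381)/0.45145 = 0.9262 → z₀ = 2.525 m
V₃ = V₁ · ln(z₃/z₀)/ln(z₁/z₀) = 23.5 × 4.8007/2.4750 = 45.5818 kt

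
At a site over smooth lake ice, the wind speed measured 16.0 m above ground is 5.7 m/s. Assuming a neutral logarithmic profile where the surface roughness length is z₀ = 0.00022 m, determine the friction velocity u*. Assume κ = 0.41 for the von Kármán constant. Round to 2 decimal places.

u* ≈ 0.21 m/s

Log law: V(z) = (u*/κ) · ln(z/z₀) ⇒ u* = κ · V / ln(z/z₀)
u* = 0.41 × 5.7 / ln(16.0/0.00022) = 0.41 × 5.7 / 11.1945
   = 2.3370 / 11.1945 = 0.2088 m/s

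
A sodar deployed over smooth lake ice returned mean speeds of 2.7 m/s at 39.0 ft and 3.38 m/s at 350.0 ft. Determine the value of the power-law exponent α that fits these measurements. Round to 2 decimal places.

α ≈ 0.10

Power law: V₂/V₁ = (z₂/z₁)^α ⇒ α = ln(V₂/V₁) / ln(z₂/z₁)
α = ln(3.38/2.7) / ln(350.0/39.0) = ln(1.2519) / ln(8.9744)
  = 0.22462 / 2.19437 = 0.10236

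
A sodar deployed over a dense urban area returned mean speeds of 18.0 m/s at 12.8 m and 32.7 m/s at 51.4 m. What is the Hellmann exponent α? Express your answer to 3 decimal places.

Power law: V₂/V₁ = (z₂/z₁)^α ⇒ α = ln(V₂/V₁) / ln(z₂/z₁)
α = ln(32.7/18.0) / ln(51.4/12.8) = ln(1.8167) / ln(4.0156)
  = 0.59700 / 1.39019 = 0.42944

α ≈ 0.429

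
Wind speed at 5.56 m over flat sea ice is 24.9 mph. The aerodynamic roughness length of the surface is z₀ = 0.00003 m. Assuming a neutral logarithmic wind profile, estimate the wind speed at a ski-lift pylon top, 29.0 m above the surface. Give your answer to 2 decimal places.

28.29 mph

Log law: V(z) ∝ ln(z/z₀), so V₂/V₁ = ln(z₂/z₀) / ln(z₁/z₀).
ln(29.0/0.00003) = 13.7816, ln(5.56/0.00003) = 12.1299
V₂ = 24.9 × 13.7816/12.1299 = 24.9 × 1.1362 = 28.2906 mph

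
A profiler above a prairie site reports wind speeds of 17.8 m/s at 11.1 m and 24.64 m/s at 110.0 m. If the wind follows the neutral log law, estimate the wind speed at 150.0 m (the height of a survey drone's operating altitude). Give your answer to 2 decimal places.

25.56 m/s

Log law: V ∝ ln(z/z₀). From the pair, with r = V₁/V₂ = 0.72240,
ln z₀ = (ln z₁ − r·ln z₂)/(1 − r) = (2.4069 − 0.72240×4.7005)/0.27760 = -3.5616 → z₀ = 0.02839 m
V₃ = V₁ · ln(z₃/z₀)/ln(z₁/z₀) = 17.8 × 8.5722/5.9686 = 25.5650 m/s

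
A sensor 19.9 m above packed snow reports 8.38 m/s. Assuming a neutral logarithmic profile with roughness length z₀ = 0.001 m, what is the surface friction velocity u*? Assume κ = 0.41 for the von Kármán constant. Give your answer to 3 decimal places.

Log law: V(z) = (u*/κ) · ln(z/z₀) ⇒ u* = κ · V / ln(z/z₀)
u* = 0.41 × 8.38 / ln(19.9/0.001) = 0.41 × 8.38 / 9.8985
   = 3.4358 / 9.8985 = 0.3471 m/s

u* ≈ 0.347 m/s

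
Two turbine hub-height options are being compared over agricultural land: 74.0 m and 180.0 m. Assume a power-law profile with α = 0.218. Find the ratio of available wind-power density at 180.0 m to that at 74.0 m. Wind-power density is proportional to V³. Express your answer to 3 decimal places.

Speed ratio: V_B/V_A = (z_B/z_A)^α = (180.0/74.0)^0.218 = (2.4324)^0.218 = 1.21383
Power-density ratio: P_B/P_A = (V_B/V_A)³ = (1.21383)³ = 1.78842

1.788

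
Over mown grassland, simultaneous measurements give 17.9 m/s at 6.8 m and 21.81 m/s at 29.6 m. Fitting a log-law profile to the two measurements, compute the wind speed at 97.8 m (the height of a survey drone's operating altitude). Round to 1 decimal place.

25.0 m/s

Log law: V ∝ ln(z/z₀). From the pair, with r = V₁/V₂ = 0.82072,
ln z₀ = (ln z₁ − r·ln z₂)/(1 − r) = (1.9169 − 0.82072×3.3878)/0.17928 = -4.8166 → z₀ = 0.008094 m
V₃ = V₁ · ln(z₃/z₀)/ln(z₁/z₀) = 17.9 × 9.3996/6.7336 = 24.9871 m/s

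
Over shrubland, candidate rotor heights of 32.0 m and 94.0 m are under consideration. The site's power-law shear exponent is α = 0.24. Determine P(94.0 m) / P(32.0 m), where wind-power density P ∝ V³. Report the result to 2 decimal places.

2.17

Speed ratio: V_B/V_A = (z_B/z_A)^α = (94.0/32.0)^0.24 = (2.9375)^0.24 = 1.29513
Power-density ratio: P_B/P_A = (V_B/V_A)³ = (1.29513)³ = 2.17242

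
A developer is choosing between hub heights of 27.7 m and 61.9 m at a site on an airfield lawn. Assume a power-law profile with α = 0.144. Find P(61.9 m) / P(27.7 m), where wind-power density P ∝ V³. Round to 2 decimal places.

Speed ratio: V_B/V_A = (z_B/z_A)^α = (61.9/27.7)^0.144 = (2.2347)^0.144 = 1.12276
Power-density ratio: P_B/P_A = (V_B/V_A)³ = (1.12276)³ = 1.41533

1.42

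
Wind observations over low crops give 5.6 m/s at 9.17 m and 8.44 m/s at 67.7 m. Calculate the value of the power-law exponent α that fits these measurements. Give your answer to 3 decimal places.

Power law: V₂/V₁ = (z₂/z₁)^α ⇒ α = ln(V₂/V₁) / ln(z₂/z₁)
α = ln(8.44/5.6) / ln(67.7/9.17) = ln(1.5071) / ln(7.3828)
  = 0.41022 / 1.99915 = 0.20520

α ≈ 0.205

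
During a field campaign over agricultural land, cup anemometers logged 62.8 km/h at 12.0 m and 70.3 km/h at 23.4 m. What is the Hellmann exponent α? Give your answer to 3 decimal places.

Power law: V₂/V₁ = (z₂/z₁)^α ⇒ α = ln(V₂/V₁) / ln(z₂/z₁)
α = ln(70.3/62.8) / ln(23.4/12.0) = ln(1.1194) / ln(1.9500)
  = 0.11282 / 0.66783 = 0.16893

α ≈ 0.169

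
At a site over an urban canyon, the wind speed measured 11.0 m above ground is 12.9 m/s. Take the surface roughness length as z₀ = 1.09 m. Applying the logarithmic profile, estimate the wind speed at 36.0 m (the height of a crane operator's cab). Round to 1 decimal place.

Log law: V(z) ∝ ln(z/z₀), so V₂/V₁ = ln(z₂/z₀) / ln(z₁/z₀).
ln(36.0/1.09) = 3.4973, ln(11.0/1.09) = 2.3117
V₂ = 12.9 × 3.4973/2.3117 = 12.9 × 1.5129 = 19.5161 m/s

19.5 m/s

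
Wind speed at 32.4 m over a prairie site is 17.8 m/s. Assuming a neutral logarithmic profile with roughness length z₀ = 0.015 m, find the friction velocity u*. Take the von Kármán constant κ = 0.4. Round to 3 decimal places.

Log law: V(z) = (u*/κ) · ln(z/z₀) ⇒ u* = κ · V / ln(z/z₀)
u* = 0.4 × 17.8 / ln(32.4/0.015) = 0.4 × 17.8 / 7.6779
   = 7.1200 / 7.6779 = 0.9273 m/s

u* ≈ 0.927 m/s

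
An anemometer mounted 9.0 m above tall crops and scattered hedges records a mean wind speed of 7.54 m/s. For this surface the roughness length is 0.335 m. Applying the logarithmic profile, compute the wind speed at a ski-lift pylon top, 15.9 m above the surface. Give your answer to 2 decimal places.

Log law: V(z) ∝ ln(z/z₀), so V₂/V₁ = ln(z₂/z₀) / ln(z₁/z₀).
ln(15.9/0.335) = 3.8599, ln(9.0/0.335) = 3.2908
V₂ = 7.54 × 3.8599/3.2908 = 7.54 × 1.1729 = 8.8439 m/s

8.84 m/s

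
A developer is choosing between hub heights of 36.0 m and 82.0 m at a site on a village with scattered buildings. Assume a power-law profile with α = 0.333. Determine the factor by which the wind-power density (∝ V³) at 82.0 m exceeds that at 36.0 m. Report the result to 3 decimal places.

2.276

Speed ratio: V_B/V_A = (z_B/z_A)^α = (82.0/36.0)^0.333 = (2.2778)^0.333 = 1.31538
Power-density ratio: P_B/P_A = (V_B/V_A)³ = (1.31538)³ = 2.27590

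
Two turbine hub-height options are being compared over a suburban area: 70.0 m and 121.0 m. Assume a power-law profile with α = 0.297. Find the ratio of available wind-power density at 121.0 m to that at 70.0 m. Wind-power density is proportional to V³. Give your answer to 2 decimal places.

1.63

Speed ratio: V_B/V_A = (z_B/z_A)^α = (121.0/70.0)^0.297 = (1.7286)^0.297 = 1.17650
Power-density ratio: P_B/P_A = (V_B/V_A)³ = (1.17650)³ = 1.62847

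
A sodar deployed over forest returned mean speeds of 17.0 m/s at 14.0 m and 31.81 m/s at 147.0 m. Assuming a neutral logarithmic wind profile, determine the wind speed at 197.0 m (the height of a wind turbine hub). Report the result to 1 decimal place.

33.7 m/s

Log law: V ∝ ln(z/z₀). From the pair, with r = V₁/V₂ = 0.53442,
ln z₀ = (ln z₁ − r·ln z₂)/(1 − r) = (2.6391 − 0.53442×4.9904)/0.46558 = -0.0600 → z₀ = 0.9417 m
V₃ = V₁ · ln(z₃/z₀)/ln(z₁/z₀) = 17.0 × 5.3432/2.6991 = 33.6540 m/s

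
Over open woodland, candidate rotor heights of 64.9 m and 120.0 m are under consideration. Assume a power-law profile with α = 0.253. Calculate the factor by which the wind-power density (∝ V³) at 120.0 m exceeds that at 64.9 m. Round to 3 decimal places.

1.594

Speed ratio: V_B/V_A = (z_B/z_A)^α = (120.0/64.9)^0.253 = (1.8490)^0.253 = 1.16825
Power-density ratio: P_B/P_A = (V_B/V_A)³ = (1.16825)³ = 1.59443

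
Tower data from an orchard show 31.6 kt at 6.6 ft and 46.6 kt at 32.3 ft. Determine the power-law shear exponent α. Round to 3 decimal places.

Power law: V₂/V₁ = (z₂/z₁)^α ⇒ α = ln(V₂/V₁) / ln(z₂/z₁)
α = ln(46.6/31.6) / ln(32.3/6.6) = ln(1.4747) / ln(4.8939)
  = 0.38844 / 1.58800 = 0.24461

α ≈ 0.245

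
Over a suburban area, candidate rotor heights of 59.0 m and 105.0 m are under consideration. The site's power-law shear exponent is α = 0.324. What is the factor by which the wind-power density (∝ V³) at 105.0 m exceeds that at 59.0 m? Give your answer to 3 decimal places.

1.751

Speed ratio: V_B/V_A = (z_B/z_A)^α = (105.0/59.0)^0.324 = (1.7797)^0.324 = 1.20534
Power-density ratio: P_B/P_A = (V_B/V_A)³ = (1.20534)³ = 1.75117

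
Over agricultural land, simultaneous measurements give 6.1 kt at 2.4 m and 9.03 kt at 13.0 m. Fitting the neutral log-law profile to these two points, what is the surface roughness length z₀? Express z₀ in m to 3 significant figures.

z₀ ≈ 0.0712 m

Log law: V(z) ∝ ln(z/z₀). With r = V₁/V₂ = 6.1/9.03 = 0.67553,
r · ln(z₂/z₀) = ln(z₁/z₀) ⇒ ln z₀ = (ln z₁ − r·ln z₂)/(1 − r)
ln z₀ = (0.87547 − 0.67553×2.56495) / 0.32447 = -2.6419
z₀ = exp(-2.6419) = 0.07123 m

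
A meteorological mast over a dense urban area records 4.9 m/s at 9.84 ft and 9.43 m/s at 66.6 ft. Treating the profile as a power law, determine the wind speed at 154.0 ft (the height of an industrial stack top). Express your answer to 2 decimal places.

First find α: α = ln(V₂/V₁)/ln(z₂/z₁) = ln(9.43/4.9)/ln(66.6/9.84) = 0.65466/1.91225 = 0.3424
Extrapolate from 66.6 ft to 154.0 ft: V₃ = 9.43 × (154.0/66.6)^0.3424 = 9.43 × 1.3324 = 12.5645 m/s

12.56 m/s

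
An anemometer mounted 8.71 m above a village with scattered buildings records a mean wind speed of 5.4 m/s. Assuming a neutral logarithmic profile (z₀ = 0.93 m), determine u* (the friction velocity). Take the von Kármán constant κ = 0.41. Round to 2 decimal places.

Log law: V(z) = (u*/κ) · ln(z/z₀) ⇒ u* = κ · V / ln(z/z₀)
u* = 0.41 × 5.4 / ln(8.71/0.93) = 0.41 × 5.4 / 2.2370
   = 2.2140 / 2.2370 = 0.9897 m/s

u* ≈ 0.99 m/s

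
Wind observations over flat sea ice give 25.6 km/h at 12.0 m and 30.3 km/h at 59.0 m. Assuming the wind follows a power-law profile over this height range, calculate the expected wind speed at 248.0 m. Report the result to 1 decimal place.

First find α: α = ln(V₂/V₁)/ln(z₂/z₁) = ln(30.3/25.6)/ln(59.0/12.0) = 0.16856/1.59263 = 0.1058
Extrapolate from 59.0 m to 248.0 m: V₃ = 30.3 × (248.0/59.0)^0.1058 = 30.3 × 1.1641 = 35.2729 km/h

35.3 km/h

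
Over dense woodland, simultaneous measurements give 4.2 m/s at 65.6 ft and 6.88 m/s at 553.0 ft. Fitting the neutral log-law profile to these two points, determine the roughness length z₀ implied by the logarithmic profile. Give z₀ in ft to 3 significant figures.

Log law: V(z) ∝ ln(z/z₀). With r = V₁/V₂ = 4.2/6.88 = 0.61047,
r · ln(z₂/z₀) = ln(z₁/z₀) ⇒ ln z₀ = (ln z₁ − r·ln z₂)/(1 − r)
ln z₀ = (4.18358 − 0.61047×6.31536) / 0.38953 = 0.8427
z₀ = exp(0.8427) = 2.323 ft

z₀ ≈ 2.32 ft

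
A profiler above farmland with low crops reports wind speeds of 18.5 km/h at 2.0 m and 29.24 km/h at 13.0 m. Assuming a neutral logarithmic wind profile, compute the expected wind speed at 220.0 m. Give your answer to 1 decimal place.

45.5 km/h

Log law: V ∝ ln(z/z₀). From the pair, with r = V₁/V₂ = 0.63269,
ln z₀ = (ln z₁ − r·ln z₂)/(1 − r) = (0.6931 − 0.63269×2.5649)/0.36731 = -2.5311 → z₀ = 0.07957 m
V₃ = V₁ · ln(z₃/z₀)/ln(z₁/z₀) = 18.5 × 7.9247/3.2242 = 45.4703 km/h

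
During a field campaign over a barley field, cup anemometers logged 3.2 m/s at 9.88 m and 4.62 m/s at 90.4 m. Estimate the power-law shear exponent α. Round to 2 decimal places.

Power law: V₂/V₁ = (z₂/z₁)^α ⇒ α = ln(V₂/V₁) / ln(z₂/z₁)
α = ln(4.62/3.2) / ln(90.4/9.88) = ln(1.4437) / ln(9.1498)
  = 0.36724 / 2.21373 = 0.16589

α ≈ 0.17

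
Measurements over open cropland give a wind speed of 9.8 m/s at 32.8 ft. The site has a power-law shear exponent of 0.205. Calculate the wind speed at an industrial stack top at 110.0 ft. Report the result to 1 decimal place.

Power-law profile: V₂ = V₁ · (z₂/z₁)^α
V₂ = 9.8 × (110.0/32.8)^0.205 = 9.8 × (3.3537)^0.205
    = 9.8 × 1.2815 = 12.5591 m/s

12.6 m/s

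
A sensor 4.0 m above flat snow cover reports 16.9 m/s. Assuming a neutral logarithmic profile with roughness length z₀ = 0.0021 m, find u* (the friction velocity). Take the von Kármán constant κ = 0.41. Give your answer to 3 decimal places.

u* ≈ 0.917 m/s

Log law: V(z) = (u*/κ) · ln(z/z₀) ⇒ u* = κ · V / ln(z/z₀)
u* = 0.41 × 16.9 / ln(4.0/0.0021) = 0.41 × 16.9 / 7.5521
   = 6.9290 / 7.5521 = 0.9175 m/s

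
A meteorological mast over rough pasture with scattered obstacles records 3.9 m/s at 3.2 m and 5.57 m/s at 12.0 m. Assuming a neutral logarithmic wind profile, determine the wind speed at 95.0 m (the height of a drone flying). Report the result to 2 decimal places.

8.18 m/s

Log law: V ∝ ln(z/z₀). From the pair, with r = V₁/V₂ = 0.70018,
ln z₀ = (ln z₁ − r·ln z₂)/(1 − r) = (1.1632 − 0.70018×2.4849)/0.29982 = -1.9236 → z₀ = 0.1461 m
V₃ = V₁ · ln(z₃/z₀)/ln(z₁/z₀) = 3.9 × 6.4775/3.0867 = 8.1841 m/s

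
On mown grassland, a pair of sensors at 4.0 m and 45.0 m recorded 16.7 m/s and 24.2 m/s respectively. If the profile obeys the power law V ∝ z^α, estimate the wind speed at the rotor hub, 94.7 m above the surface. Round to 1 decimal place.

First find α: α = ln(V₂/V₁)/ln(z₂/z₁) = ln(24.2/16.7)/ln(45.0/4.0) = 0.37094/2.42037 = 0.1533
Extrapolate from 45.0 m to 94.7 m: V₃ = 24.2 × (94.7/45.0)^0.1533 = 24.2 × 1.1208 = 27.1231 m/s

27.1 m/s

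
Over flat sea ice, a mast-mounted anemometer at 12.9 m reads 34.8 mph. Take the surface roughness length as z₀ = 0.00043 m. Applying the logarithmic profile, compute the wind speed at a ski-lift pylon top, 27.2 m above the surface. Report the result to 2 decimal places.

Log law: V(z) ∝ ln(z/z₀), so V₂/V₁ = ln(z₂/z₀) / ln(z₁/z₀).
ln(27.2/0.00043) = 11.0549, ln(12.9/0.00043) = 10.3090
V₂ = 34.8 × 11.0549/10.3090 = 34.8 × 1.0724 = 37.3182 mph

37.32 mph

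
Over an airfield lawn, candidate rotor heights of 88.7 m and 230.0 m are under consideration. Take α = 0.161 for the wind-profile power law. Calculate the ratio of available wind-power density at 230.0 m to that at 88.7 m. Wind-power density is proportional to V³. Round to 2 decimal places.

1.58

Speed ratio: V_B/V_A = (z_B/z_A)^α = (230.0/88.7)^0.161 = (2.5930)^0.161 = 1.16580
Power-density ratio: P_B/P_A = (V_B/V_A)³ = (1.16580)³ = 1.58441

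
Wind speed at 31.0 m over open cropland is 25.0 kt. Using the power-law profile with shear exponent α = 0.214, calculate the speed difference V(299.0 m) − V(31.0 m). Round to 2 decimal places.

15.61 kt

Power law: V₂ = V₁ · (z₂/z₁)^α = 25.0 × (9.6452)^0.214 = 40.6053 kt
ΔV = 40.6053 − 25.0 = 15.6053 kt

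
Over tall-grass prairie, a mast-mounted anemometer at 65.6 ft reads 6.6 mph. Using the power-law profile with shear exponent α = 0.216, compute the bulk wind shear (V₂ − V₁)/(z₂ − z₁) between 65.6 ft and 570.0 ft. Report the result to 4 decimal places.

Power law: V₂ = V₁ · (z₂/z₁)^α = 6.6 × (8.6890)^0.216 = 10.5284 mph
ΔV/Δz = (10.5284 − 6.6)/(570.0 − 65.6) = 3.9284/504.4000 = 0.00779 mph/ft

0.0078 mph/ft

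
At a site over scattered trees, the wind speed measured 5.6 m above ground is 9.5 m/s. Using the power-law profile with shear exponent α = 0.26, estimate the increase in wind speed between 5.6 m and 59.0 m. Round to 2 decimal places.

Power law: V₂ = V₁ · (z₂/z₁)^α = 9.5 × (10.5357)^0.26 = 17.5233 m/s
ΔV = 17.5233 − 9.5 = 8.0233 m/s

8.02 m/s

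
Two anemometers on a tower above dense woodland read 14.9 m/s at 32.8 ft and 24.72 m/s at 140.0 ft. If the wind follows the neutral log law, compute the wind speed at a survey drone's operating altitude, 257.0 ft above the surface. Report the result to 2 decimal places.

Log law: V ∝ ln(z/z₀). From the pair, with r = V₁/V₂ = 0.60275,
ln z₀ = (ln z₁ − r·ln z₂)/(1 − r) = (3.4904 − 0.60275×4.9416)/0.39725 = 1.2885 → z₀ = 3.627 ft
V₃ = V₁ · ln(z₃/z₀)/ln(z₁/z₀) = 14.9 × 4.2606/2.2019 = 28.8304 m/s

28.83 m/s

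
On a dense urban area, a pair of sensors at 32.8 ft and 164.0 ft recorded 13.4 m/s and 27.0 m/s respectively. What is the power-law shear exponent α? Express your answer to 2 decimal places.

Power law: V₂/V₁ = (z₂/z₁)^α ⇒ α = ln(V₂/V₁) / ln(z₂/z₁)
α = ln(27.0/13.4) / ln(164.0/32.8) = ln(2.0149) / ln(5.0000)
  = 0.70058 / 1.60944 = 0.43530

α ≈ 0.44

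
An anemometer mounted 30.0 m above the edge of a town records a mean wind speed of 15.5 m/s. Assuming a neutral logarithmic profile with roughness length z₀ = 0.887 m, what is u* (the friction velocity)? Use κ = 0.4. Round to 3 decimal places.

u* ≈ 1.761 m/s

Log law: V(z) = (u*/κ) · ln(z/z₀) ⇒ u* = κ · V / ln(z/z₀)
u* = 0.4 × 15.5 / ln(30.0/0.887) = 0.4 × 15.5 / 3.5211
   = 6.2000 / 3.5211 = 1.7608 m/s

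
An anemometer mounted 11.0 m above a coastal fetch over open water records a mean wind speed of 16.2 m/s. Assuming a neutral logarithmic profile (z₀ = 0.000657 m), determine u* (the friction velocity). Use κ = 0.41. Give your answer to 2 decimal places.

Log law: V(z) = (u*/κ) · ln(z/z₀) ⇒ u* = κ · V / ln(z/z₀)
u* = 0.41 × 16.2 / ln(11.0/0.000657) = 0.41 × 16.2 / 9.7257
   = 6.6420 / 9.7257 = 0.6829 m/s

u* ≈ 0.68 m/s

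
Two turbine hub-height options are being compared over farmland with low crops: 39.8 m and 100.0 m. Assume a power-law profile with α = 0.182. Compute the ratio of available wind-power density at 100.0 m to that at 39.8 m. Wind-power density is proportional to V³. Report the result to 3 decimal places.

1.654

Speed ratio: V_B/V_A = (z_B/z_A)^α = (100.0/39.8)^0.182 = (2.5126)^0.182 = 1.18255
Power-density ratio: P_B/P_A = (V_B/V_A)³ = (1.18255)³ = 1.65373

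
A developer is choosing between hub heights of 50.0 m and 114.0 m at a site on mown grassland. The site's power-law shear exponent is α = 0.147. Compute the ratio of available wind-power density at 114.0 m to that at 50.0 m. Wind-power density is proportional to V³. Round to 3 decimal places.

Speed ratio: V_B/V_A = (z_B/z_A)^α = (114.0/50.0)^0.147 = (2.2800)^0.147 = 1.12880
Power-density ratio: P_B/P_A = (V_B/V_A)³ = (1.12880)³ = 1.43830

1.438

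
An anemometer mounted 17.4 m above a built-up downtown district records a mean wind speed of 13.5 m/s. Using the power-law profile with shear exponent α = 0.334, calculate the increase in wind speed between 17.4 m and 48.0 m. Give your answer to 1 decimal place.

5.4 m/s

Power law: V₂ = V₁ · (z₂/z₁)^α = 13.5 × (2.7586)^0.334 = 18.9463 m/s
ΔV = 18.9463 − 13.5 = 5.4463 m/s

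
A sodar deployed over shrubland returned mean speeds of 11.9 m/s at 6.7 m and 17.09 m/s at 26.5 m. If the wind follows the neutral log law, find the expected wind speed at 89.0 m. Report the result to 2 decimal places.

21.66 m/s

Log law: V ∝ ln(z/z₀). From the pair, with r = V₁/V₂ = 0.69631,
ln z₀ = (ln z₁ − r·ln z₂)/(1 − r) = (1.9021 − 0.69631×3.2771)/0.30369 = -1.2507 → z₀ = 0.2863 m
V₃ = V₁ · ln(z₃/z₀)/ln(z₁/z₀) = 11.9 × 5.7393/3.1528 = 21.6627 m/s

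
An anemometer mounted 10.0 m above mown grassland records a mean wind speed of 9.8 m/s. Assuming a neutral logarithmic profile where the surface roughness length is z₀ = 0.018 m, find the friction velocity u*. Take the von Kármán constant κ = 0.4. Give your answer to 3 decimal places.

u* ≈ 0.620 m/s

Log law: V(z) = (u*/κ) · ln(z/z₀) ⇒ u* = κ · V / ln(z/z₀)
u* = 0.4 × 9.8 / ln(10.0/0.018) = 0.4 × 9.8 / 6.3200
   = 3.9200 / 6.3200 = 0.6203 m/s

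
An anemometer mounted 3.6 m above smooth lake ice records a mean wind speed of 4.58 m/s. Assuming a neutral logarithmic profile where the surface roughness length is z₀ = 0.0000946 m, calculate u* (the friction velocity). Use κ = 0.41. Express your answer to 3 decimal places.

Log law: V(z) = (u*/κ) · ln(z/z₀) ⇒ u* = κ · V / ln(z/z₀)
u* = 0.41 × 4.58 / ln(3.6/0.0000946) = 0.41 × 4.58 / 10.5468
   = 1.8778 / 10.5468 = 0.1780 m/s

u* ≈ 0.178 m/s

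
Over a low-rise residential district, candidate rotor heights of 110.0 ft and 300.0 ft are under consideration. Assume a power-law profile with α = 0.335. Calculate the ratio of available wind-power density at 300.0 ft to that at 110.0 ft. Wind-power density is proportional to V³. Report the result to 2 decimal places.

Speed ratio: V_B/V_A = (z_B/z_A)^α = (300.0/110.0)^0.335 = (2.7273)^0.335 = 1.39949
Power-density ratio: P_B/P_A = (V_B/V_A)³ = (1.39949)³ = 2.74099

2.74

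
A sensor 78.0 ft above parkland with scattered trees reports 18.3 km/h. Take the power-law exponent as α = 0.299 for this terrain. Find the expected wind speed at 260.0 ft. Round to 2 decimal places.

26.23 km/h

Power-law profile: V₂ = V₁ · (z₂/z₁)^α
V₂ = 18.3 × (260.0/78.0)^0.299 = 18.3 × (3.3333)^0.299
    = 18.3 × 1.4333 = 26.2296 km/h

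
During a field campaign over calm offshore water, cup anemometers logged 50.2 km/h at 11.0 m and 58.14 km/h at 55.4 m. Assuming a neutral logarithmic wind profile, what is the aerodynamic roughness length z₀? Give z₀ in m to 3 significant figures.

Log law: V(z) ∝ ln(z/z₀). With r = V₁/V₂ = 50.2/58.14 = 0.86343,
r · ln(z₂/z₀) = ln(z₁/z₀) ⇒ ln z₀ = (ln z₁ − r·ln z₂)/(1 − r)
ln z₀ = (2.39790 − 0.86343×4.01458) / 0.13657 = -7.8235
z₀ = exp(-7.8235) = 0.0004002 m

z₀ ≈ 0.000400 m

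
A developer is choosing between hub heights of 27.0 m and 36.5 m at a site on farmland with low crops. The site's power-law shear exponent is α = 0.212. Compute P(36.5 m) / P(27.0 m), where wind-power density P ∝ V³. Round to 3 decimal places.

1.211

Speed ratio: V_B/V_A = (z_B/z_A)^α = (36.5/27.0)^0.212 = (1.3519)^0.212 = 1.06600
Power-density ratio: P_B/P_A = (V_B/V_A)³ = (1.06600)³ = 1.21135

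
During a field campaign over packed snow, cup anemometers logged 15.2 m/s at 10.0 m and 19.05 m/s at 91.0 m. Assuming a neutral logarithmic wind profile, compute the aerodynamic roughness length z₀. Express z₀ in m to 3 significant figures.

z₀ ≈ 0.00164 m

Log law: V(z) ∝ ln(z/z₀). With r = V₁/V₂ = 15.2/19.05 = 0.79790,
r · ln(z₂/z₀) = ln(z₁/z₀) ⇒ ln z₀ = (ln z₁ − r·ln z₂)/(1 − r)
ln z₀ = (2.30259 − 0.79790×4.51086) / 0.20210 = -6.4158
z₀ = exp(-6.4158) = 0.001636 m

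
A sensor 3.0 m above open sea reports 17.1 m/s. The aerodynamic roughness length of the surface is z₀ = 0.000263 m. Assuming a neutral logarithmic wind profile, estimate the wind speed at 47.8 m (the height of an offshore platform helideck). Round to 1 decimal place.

Log law: V(z) ∝ ln(z/z₀), so V₂/V₁ = ln(z₂/z₀) / ln(z₁/z₀).
ln(47.8/0.000263) = 12.1104, ln(3.0/0.000263) = 9.3420
V₂ = 17.1 × 12.1104/9.3420 = 17.1 × 1.2963 = 22.1674 m/s

22.2 m/s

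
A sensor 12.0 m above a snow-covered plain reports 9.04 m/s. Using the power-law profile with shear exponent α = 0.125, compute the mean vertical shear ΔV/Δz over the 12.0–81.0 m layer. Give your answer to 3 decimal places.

0.035 m/s/m

Power law: V₂ = V₁ · (z₂/z₁)^α = 9.04 × (6.7500)^0.125 = 11.4771 m/s
ΔV/Δz = (11.4771 − 9.04)/(81.0 − 12.0) = 2.4371/69.0000 = 0.03532 m/s/m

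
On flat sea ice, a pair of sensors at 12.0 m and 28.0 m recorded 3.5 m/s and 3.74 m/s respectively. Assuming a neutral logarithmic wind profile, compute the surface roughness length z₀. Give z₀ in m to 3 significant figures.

z₀ ≈ 0.0000516 m

Log law: V(z) ∝ ln(z/z₀). With r = V₁/V₂ = 3.5/3.74 = 0.93583,
r · ln(z₂/z₀) = ln(z₁/z₀) ⇒ ln z₀ = (ln z₁ − r·ln z₂)/(1 − r)
ln z₀ = (2.48491 − 0.93583×3.33220) / 0.06417 = -9.8715
z₀ = exp(-9.8715) = 0.00005162 m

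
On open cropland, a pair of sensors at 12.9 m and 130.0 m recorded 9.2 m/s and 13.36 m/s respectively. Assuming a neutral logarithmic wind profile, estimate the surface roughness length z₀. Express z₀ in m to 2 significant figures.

Log law: V(z) ∝ ln(z/z₀). With r = V₁/V₂ = 9.2/13.36 = 0.68862,
r · ln(z₂/z₀) = ln(z₁/z₀) ⇒ ln z₀ = (ln z₁ − r·ln z₂)/(1 − r)
ln z₀ = (2.55723 − 0.68862×4.86753) / 0.31138 = -2.5521
z₀ = exp(-2.5521) = 0.07792 m

z₀ ≈ 0.078 m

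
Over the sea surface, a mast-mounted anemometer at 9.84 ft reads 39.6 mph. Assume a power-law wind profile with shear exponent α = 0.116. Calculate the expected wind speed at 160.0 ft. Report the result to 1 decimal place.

54.7 mph

Power-law profile: V₂ = V₁ · (z₂/z₁)^α
V₂ = 39.6 × (160.0/9.84)^0.116 = 39.6 × (16.2602)^0.116
    = 39.6 × 1.3819 = 54.7250 mph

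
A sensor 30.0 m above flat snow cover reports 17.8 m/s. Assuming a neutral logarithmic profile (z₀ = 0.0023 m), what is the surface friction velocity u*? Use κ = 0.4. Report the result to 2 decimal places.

u* ≈ 0.75 m/s

Log law: V(z) = (u*/κ) · ln(z/z₀) ⇒ u* = κ · V / ln(z/z₀)
u* = 0.4 × 17.8 / ln(30.0/0.0023) = 0.4 × 17.8 / 9.4760
   = 7.1200 / 9.4760 = 0.7514 m/s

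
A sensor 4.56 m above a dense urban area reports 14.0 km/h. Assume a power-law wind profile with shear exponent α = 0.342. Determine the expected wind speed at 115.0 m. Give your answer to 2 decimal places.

Power-law profile: V₂ = V₁ · (z₂/z₁)^α
V₂ = 14.0 × (115.0/4.56)^0.342 = 14.0 × (25.2193)^0.342
    = 14.0 × 3.0157 = 42.2202 km/h

42.22 km/h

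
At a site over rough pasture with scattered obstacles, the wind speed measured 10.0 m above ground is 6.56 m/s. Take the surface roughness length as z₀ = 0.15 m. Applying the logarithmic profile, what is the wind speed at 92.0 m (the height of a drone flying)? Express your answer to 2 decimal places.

Log law: V(z) ∝ ln(z/z₀), so V₂/V₁ = ln(z₂/z₀) / ln(z₁/z₀).
ln(92.0/0.15) = 6.4189, ln(10.0/0.15) = 4.1997
V₂ = 6.56 × 6.4189/4.1997 = 6.56 × 1.5284 = 10.0264 m/s

10.03 m/s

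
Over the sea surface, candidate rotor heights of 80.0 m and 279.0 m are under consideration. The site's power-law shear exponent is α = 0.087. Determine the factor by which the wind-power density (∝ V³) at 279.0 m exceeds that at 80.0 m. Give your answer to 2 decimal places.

Speed ratio: V_B/V_A = (z_B/z_A)^α = (279.0/80.0)^0.087 = (3.4875)^0.087 = 1.11480
Power-density ratio: P_B/P_A = (V_B/V_A)³ = (1.11480)³ = 1.38547

1.39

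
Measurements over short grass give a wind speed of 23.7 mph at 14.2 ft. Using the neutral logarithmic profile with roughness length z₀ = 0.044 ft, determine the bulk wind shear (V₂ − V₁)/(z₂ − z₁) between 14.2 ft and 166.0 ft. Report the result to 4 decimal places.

0.0665 mph/ft

Log law: V₂ = V₁ · ln(z₂/z₀)/ln(z₁/z₀) = 23.7 × 8.2356/5.7768 = 33.7873 mph
ΔV/Δz = (33.7873 − 23.7)/(166.0 − 14.2) = 10.0873/151.8000 = 0.06645 mph/ft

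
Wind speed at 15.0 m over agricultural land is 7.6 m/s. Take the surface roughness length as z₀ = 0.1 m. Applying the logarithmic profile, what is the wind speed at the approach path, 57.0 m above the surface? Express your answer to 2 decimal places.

Log law: V(z) ∝ ln(z/z₀), so V₂/V₁ = ln(z₂/z₀) / ln(z₁/z₀).
ln(57.0/0.1) = 6.3456, ln(15.0/0.1) = 5.0106
V₂ = 7.6 × 6.3456/5.0106 = 7.6 × 1.2664 = 9.6249 m/s

9.62 m/s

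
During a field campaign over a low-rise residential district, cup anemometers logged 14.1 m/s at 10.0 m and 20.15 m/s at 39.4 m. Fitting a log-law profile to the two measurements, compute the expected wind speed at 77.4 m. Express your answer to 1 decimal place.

Log law: V ∝ ln(z/z₀). From the pair, with r = V₁/V₂ = 0.69975,
ln z₀ = (ln z₁ − r·ln z₂)/(1 − r) = (2.3026 − 0.69975×3.6738)/0.30025 = -0.8931 → z₀ = 0.4094 m
V₃ = V₁ · ln(z₃/z₀)/ln(z₁/z₀) = 14.1 × 5.2420/3.1956 = 23.1292 m/s

23.1 m/s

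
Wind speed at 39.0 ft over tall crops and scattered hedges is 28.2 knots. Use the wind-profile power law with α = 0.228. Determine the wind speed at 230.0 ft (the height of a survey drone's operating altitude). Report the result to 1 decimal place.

42.3 knots

Power-law profile: V₂ = V₁ · (z₂/z₁)^α
V₂ = 28.2 × (230.0/39.0)^0.228 = 28.2 × (5.8974)^0.228
    = 28.2 × 1.4987 = 42.2630 knots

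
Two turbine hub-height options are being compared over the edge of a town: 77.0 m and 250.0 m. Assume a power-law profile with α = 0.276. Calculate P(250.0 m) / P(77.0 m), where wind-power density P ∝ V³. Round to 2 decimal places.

2.65

Speed ratio: V_B/V_A = (z_B/z_A)^α = (250.0/77.0)^0.276 = (3.2468)^0.276 = 1.38408
Power-density ratio: P_B/P_A = (V_B/V_A)³ = (1.38408)³ = 2.65143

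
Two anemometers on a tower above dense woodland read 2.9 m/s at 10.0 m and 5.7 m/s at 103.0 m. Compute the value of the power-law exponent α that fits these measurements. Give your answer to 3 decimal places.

Power law: V₂/V₁ = (z₂/z₁)^α ⇒ α = ln(V₂/V₁) / ln(z₂/z₁)
α = ln(5.7/2.9) / ln(103.0/10.0) = ln(1.9655) / ln(10.3000)
  = 0.67576 / 2.33214 = 0.28976

α ≈ 0.290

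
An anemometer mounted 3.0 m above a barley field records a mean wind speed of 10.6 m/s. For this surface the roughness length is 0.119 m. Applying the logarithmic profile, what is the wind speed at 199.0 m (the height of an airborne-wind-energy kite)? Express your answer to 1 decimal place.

Log law: V(z) ∝ ln(z/z₀), so V₂/V₁ = ln(z₂/z₀) / ln(z₁/z₀).
ln(199.0/0.119) = 7.4219, ln(3.0/0.119) = 3.2272
V₂ = 10.6 × 7.4219/3.2272 = 10.6 × 2.2998 = 24.3776 m/s

24.4 m/s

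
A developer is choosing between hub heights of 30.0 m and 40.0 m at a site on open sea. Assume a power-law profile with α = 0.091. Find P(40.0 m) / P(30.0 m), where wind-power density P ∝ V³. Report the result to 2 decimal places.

Speed ratio: V_B/V_A = (z_B/z_A)^α = (40.0/30.0)^0.091 = (1.3333)^0.091 = 1.02652
Power-density ratio: P_B/P_A = (V_B/V_A)³ = (1.02652)³ = 1.08170

1.08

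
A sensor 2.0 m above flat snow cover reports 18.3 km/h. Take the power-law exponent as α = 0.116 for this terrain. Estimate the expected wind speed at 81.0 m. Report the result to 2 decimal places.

Power-law profile: V₂ = V₁ · (z₂/z₁)^α
V₂ = 18.3 × (81.0/2.0)^0.116 = 18.3 × (40.5000)^0.116
    = 18.3 × 1.5363 = 28.1136 km/h

28.11 km/h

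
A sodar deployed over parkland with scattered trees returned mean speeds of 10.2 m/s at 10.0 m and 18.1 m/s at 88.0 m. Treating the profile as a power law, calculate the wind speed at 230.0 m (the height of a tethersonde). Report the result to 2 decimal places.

First find α: α = ln(V₂/V₁)/ln(z₂/z₁) = ln(18.1/10.2)/ln(88.0/10.0) = 0.57352/2.17475 = 0.2637
Extrapolate from 88.0 m to 230.0 m: V₃ = 18.1 × (230.0/88.0)^0.2637 = 18.1 × 1.2884 = 23.3192 m/s

23.32 m/s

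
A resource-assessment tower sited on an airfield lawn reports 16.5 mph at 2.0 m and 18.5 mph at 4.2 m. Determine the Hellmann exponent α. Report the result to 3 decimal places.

α ≈ 0.154

Power law: V₂/V₁ = (z₂/z₁)^α ⇒ α = ln(V₂/V₁) / ln(z₂/z₁)
α = ln(18.5/16.5) / ln(4.2/2.0) = ln(1.1212) / ln(2.1000)
  = 0.11441 / 0.74194 = 0.15420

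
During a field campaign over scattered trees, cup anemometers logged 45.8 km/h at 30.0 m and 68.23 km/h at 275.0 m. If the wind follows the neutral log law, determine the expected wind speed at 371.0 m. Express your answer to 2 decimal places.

71.26 km/h

Log law: V ∝ ln(z/z₀). From the pair, with r = V₁/V₂ = 0.67126,
ln z₀ = (ln z₁ − r·ln z₂)/(1 − r) = (3.4012 − 0.67126×5.6168)/0.32874 = -1.1228 → z₀ = 0.3254 m
V₃ = V₁ · ln(z₃/z₀)/ln(z₁/z₀) = 45.8 × 7.0390/4.5240 = 71.2614 km/h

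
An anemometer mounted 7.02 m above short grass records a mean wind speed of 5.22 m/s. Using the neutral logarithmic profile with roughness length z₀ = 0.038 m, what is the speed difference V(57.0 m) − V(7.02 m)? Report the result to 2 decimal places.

Log law: V₂ = V₁ · ln(z₂/z₀)/ln(z₁/z₀) = 5.22 × 7.3132/5.2189 = 7.3147 m/s
ΔV = 7.3147 − 5.22 = 2.0947 m/s

2.09 m/s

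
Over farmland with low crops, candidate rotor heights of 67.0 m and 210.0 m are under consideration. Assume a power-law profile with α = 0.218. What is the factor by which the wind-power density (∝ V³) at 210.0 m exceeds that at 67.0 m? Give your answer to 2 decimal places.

Speed ratio: V_B/V_A = (z_B/z_A)^α = (210.0/67.0)^0.218 = (3.1343)^0.218 = 1.28280
Power-density ratio: P_B/P_A = (V_B/V_A)³ = (1.28280)³ = 2.11095

2.11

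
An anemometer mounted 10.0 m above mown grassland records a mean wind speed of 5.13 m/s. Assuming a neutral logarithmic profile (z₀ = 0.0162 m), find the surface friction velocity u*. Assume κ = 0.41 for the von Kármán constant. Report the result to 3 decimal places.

Log law: V(z) = (u*/κ) · ln(z/z₀) ⇒ u* = κ · V / ln(z/z₀)
u* = 0.41 × 5.13 / ln(10.0/0.0162) = 0.41 × 5.13 / 6.4253
   = 2.1033 / 6.4253 = 0.3273 m/s

u* ≈ 0.327 m/s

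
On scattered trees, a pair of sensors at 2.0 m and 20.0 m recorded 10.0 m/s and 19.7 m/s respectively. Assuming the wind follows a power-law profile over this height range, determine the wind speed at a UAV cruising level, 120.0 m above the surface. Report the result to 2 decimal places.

33.39 m/s

First find α: α = ln(V₂/V₁)/ln(z₂/z₁) = ln(19.7/10.0)/ln(20.0/2.0) = 0.67803/2.30259 = 0.2945
Extrapolate from 20.0 m to 120.0 m: V₃ = 19.7 × (120.0/20.0)^0.2945 = 19.7 × 1.6949 = 33.3892 m/s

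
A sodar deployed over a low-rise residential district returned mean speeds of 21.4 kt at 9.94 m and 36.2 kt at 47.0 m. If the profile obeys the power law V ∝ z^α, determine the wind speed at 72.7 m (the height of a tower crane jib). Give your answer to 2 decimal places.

41.96 kt

First find α: α = ln(V₂/V₁)/ln(z₂/z₁) = ln(36.2/21.4)/ln(47.0/9.94) = 0.52567/1.55358 = 0.3384
Extrapolate from 47.0 m to 72.7 m: V₃ = 36.2 × (72.7/47.0)^0.3384 = 36.2 × 1.1590 = 41.9572 kt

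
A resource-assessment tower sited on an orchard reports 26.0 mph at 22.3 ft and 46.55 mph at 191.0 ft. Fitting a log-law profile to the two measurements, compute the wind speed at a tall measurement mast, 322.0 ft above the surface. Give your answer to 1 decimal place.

Log law: V ∝ ln(z/z₀). From the pair, with r = V₁/V₂ = 0.55854,
ln z₀ = (ln z₁ − r·ln z₂)/(1 − r) = (3.1046 − 0.55854×5.2523)/0.44146 = 0.3873 → z₀ = 1.473 ft
V₃ = V₁ · ln(z₃/z₀)/ln(z₁/z₀) = 26.0 × 5.3872/2.7173 = 51.5474 mph

51.5 mph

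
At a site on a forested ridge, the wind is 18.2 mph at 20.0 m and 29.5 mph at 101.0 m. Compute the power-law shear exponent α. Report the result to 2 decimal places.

α ≈ 0.30

Power law: V₂/V₁ = (z₂/z₁)^α ⇒ α = ln(V₂/V₁) / ln(z₂/z₁)
α = ln(29.5/18.2) / ln(101.0/20.0) = ln(1.6209) / ln(5.0500)
  = 0.48297 / 1.61939 = 0.29824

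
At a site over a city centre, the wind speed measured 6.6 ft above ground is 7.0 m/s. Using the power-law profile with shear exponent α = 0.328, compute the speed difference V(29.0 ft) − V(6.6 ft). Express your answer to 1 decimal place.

Power law: V₂ = V₁ · (z₂/z₁)^α = 7.0 × (4.3939)^0.328 = 11.3751 m/s
ΔV = 11.3751 − 7.0 = 4.3751 m/s

4.4 m/s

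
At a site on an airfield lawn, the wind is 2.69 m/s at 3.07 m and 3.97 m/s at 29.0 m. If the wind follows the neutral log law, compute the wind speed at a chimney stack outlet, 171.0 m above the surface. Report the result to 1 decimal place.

Log law: V ∝ ln(z/z₀). From the pair, with r = V₁/V₂ = 0.67758,
ln z₀ = (ln z₁ − r·ln z₂)/(1 − r) = (1.1217 − 0.67758×3.3673)/0.32242 = -3.5976 → z₀ = 0.02739 m
V₃ = V₁ · ln(z₃/z₀)/ln(z₁/z₀) = 2.69 × 8.7393/4.7193 = 4.9814 m/s

5.0 m/s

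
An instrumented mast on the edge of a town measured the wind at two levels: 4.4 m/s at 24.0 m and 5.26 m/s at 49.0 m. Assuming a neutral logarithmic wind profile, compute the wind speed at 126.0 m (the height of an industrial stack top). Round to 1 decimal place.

6.4 m/s

Log law: V ∝ ln(z/z₀). From the pair, with r = V₁/V₂ = 0.83650,
ln z₀ = (ln z₁ − r·ln z₂)/(1 − r) = (3.1781 − 0.83650×3.8918)/0.16350 = -0.4738 → z₀ = 0.6226 m
V₃ = V₁ · ln(z₃/z₀)/ln(z₁/z₀) = 4.4 × 5.3101/3.6518 = 6.3980 m/s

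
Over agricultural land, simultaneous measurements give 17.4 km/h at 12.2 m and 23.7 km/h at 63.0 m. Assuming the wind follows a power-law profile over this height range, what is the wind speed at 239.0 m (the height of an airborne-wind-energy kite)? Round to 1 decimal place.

30.5 km/h

First find α: α = ln(V₂/V₁)/ln(z₂/z₁) = ln(23.7/17.4)/ln(63.0/12.2) = 0.30900/1.64170 = 0.1882
Extrapolate from 63.0 m to 239.0 m: V₃ = 23.7 × (239.0/63.0)^0.1882 = 23.7 × 1.2853 = 30.4607 km/h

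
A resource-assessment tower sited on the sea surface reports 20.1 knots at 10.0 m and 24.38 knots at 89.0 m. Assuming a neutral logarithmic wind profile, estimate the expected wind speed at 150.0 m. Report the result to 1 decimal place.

25.4 knots

Log law: V ∝ ln(z/z₀). From the pair, with r = V₁/V₂ = 0.82445,
ln z₀ = (ln z₁ − r·ln z₂)/(1 − r) = (2.3026 − 0.82445×4.4886)/0.17555 = -7.9637 → z₀ = 0.0003479 m
V₃ = V₁ · ln(z₃/z₀)/ln(z₁/z₀) = 20.1 × 12.9743/10.2663 = 25.4020 knots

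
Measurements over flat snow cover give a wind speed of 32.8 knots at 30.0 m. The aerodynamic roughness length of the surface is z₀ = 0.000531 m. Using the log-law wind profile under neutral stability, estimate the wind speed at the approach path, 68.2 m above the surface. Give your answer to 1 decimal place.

Log law: V(z) ∝ ln(z/z₀), so V₂/V₁ = ln(z₂/z₀) / ln(z₁/z₀).
ln(68.2/0.000531) = 11.7632, ln(30.0/0.000531) = 10.9419
V₂ = 32.8 × 11.7632/10.9419 = 32.8 × 1.0751 = 35.2618 knots

35.3 knots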